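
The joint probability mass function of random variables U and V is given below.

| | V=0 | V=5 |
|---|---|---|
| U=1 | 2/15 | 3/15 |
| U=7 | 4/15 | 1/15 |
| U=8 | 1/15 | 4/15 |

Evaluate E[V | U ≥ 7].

P(U ≥ 7) = 2/3.
Σ V·P over the event = 0·(4/15) + 5·(1/15) + 0·(1/15) + 5·(4/15) = 5/3.
E[V | U ≥ 7] = (5/3) / (2/3) = 5/2.

5/2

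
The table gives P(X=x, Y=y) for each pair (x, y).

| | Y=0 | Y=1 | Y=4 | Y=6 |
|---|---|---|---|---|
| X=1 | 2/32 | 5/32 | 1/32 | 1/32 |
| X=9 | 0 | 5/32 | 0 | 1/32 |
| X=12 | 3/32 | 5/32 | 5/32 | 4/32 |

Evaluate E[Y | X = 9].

P(X = 9) = 3/16.
Σ Y·P over the event = 1·(5/32) + 6·(1/32) = 11/32.
E[Y | X = 9] = (11/32) / (3/16) = 11/6.

11/6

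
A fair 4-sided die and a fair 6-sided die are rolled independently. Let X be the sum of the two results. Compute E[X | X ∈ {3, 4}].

P(X ∈ {3, 4}) = 5/24.
Σ over the event: 3·1/12 + 4·1/8 = 3/4.
E[X | X ∈ {3, 4}] = (3/4) / (5/24) = 18/5.

18/5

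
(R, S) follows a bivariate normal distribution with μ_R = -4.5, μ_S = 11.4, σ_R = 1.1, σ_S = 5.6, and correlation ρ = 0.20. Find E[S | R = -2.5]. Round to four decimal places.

13.4364

For a bivariate normal, E[S | R=x] = μ_S + ρ·(σ_S/σ_R)·(x − μ_R).
E[S | R=-2.5] = 11.4 + (0.20)·(5.6/1.1)·(-2.5 − (-4.5)) = 11.4 + (1.0182)·(2) = 13.4364.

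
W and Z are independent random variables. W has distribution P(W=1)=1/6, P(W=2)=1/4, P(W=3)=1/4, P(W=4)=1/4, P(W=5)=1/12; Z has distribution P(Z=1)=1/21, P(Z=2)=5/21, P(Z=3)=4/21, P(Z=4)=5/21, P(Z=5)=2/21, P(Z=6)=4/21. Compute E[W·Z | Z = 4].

34/3

P(Z = 4) = 5/21.
Summing WZ·P(x,y) over outcomes with Z = 4 gives 170/63.
E[W·Z | Z = 4] = (170/63) / (5/21) = 34/3.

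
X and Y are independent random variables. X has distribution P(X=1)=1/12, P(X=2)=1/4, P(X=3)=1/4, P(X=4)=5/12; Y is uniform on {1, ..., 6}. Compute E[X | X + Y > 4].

16/5

P(X + Y > 4) = 5/6.
Summing X·P(x,y) over outcomes with X + Y > 4 gives 8/3.
E[X | X + Y > 4] = (8/3) / (5/6) = 16/5.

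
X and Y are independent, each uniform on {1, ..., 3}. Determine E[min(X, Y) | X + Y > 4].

P(X + Y > 4) = 1/3.
Summing min(X,Y)·P(x,y) over outcomes with X + Y > 4 gives 7/9.
E[min(X, Y) | X + Y > 4] = (7/9) / (1/3) = 7/3.

7/3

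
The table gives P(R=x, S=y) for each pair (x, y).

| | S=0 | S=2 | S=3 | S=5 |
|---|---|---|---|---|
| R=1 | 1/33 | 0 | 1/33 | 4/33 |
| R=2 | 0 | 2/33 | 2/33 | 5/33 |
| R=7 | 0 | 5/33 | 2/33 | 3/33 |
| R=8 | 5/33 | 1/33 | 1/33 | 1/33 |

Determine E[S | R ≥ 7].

41/18

P(R ≥ 7) = 6/11.
Σ S·P over the event = 2·(5/33) + 3·(2/33) + 5·(3/33) + 0·(5/33) + 2·(1/33) + 3·(1/33) + 5·(1/33) = 41/33.
E[S | R ≥ 7] = (41/33) / (6/11) = 41/18.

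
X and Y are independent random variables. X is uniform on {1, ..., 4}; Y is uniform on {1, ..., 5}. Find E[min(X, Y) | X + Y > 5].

P(X + Y > 5) = 1/2.
Summing min(X,Y)·P(x,y) over outcomes with X + Y > 5 gives 27/20.
E[min(X, Y) | X + Y > 5] = (27/20) / (1/2) = 27/10.

27/10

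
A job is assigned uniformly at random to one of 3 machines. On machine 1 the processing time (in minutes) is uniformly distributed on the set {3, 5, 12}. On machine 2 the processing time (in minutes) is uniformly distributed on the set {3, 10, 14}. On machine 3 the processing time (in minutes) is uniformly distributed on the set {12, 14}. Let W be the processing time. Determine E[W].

86/9

E[W | machine 1] = (3+5+12)/3 = 20/3.
E[W | machine 2] = (3+10+14)/3 = 9.
E[W | machine 3] = (12+14)/2 = 13.
By the law of total expectation,
E[W] = (1/3)·(20/3) + (1/3)·(9) + (1/3)·(13) = 86/9.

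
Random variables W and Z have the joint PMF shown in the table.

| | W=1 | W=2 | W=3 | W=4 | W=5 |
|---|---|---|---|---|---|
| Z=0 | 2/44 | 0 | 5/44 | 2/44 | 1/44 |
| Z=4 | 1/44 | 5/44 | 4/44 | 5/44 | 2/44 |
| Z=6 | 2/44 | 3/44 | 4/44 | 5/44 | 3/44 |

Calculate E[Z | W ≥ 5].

P(W ≥ 5) = 3/22.
Summing Z·P(W=x,Z=y) over the conditioning event gives 13/22.
E[Z | W ≥ 5] = (13/22) / (3/22) = 13/3.

13/3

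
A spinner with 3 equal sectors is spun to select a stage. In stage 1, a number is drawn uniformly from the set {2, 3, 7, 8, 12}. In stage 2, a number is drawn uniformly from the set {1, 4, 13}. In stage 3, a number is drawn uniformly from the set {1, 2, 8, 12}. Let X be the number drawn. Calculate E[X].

E[X | stage 1] = (2+3+7+8+12)/5 = 32/5.
E[X | stage 2] = (1+4+13)/3 = 6.
E[X | stage 3] = (1+2+8+12)/4 = 23/4.
By the law of total expectation,
E[X] = (1/3)·(32/5) + (1/3)·(6) + (1/3)·(23/4) = 121/20.

121/20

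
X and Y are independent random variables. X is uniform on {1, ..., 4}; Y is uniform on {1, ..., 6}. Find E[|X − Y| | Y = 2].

Outcomes with Y = 2: (1,2), (2,2), (3,2), (4,2), each with probability 1/24.
E[|X − Y| | Y = 2] = (1 + 0 + 1 + 2) / 4 = 1.

1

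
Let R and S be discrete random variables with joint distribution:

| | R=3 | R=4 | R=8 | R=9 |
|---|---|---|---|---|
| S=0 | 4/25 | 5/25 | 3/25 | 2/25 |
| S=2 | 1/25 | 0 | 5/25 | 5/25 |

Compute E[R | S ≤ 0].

P(S ≤ 0) = 14/25.
Σ R·P over the event = 3·(4/25) + 4·(5/25) + 8·(3/25) + 9·(2/25) = 74/25.
E[R | S ≤ 0] = (74/25) / (14/25) = 37/7.

37/7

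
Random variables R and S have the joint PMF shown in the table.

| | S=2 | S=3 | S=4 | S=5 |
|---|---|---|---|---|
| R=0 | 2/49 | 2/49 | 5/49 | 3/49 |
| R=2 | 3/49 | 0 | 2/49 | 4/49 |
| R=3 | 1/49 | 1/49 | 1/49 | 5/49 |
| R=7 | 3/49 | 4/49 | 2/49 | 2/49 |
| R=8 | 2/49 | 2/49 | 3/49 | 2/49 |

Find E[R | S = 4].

45/13

P(S = 4) = 13/49.
Σ R·P over the event = 0·(5/49) + 2·(2/49) + 3·(1/49) + 7·(2/49) + 8·(3/49) = 45/49.
E[R | S = 4] = (45/49) / (13/49) = 45/13.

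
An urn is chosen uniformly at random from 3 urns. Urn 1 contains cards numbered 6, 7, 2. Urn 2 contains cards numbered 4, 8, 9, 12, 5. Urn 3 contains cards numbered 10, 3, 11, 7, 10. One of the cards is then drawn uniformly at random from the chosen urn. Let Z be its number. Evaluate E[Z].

E[Z | urn 1] = (6+7+2)/3 = 5.
E[Z | urn 2] = (4+8+9+12+5)/5 = 38/5.
E[Z | urn 3] = (10+3+11+7+10)/5 = 41/5.
By the law of total expectation,
E[Z] = (1/3)·(5) + (1/3)·(38/5) + (1/3)·(41/5) = 104/15.

104/15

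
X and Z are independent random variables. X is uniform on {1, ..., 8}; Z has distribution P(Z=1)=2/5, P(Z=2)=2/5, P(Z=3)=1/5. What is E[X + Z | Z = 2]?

13/2

P(Z = 2) = 2/5.
Summing (X+Z)·P(x,y) over outcomes with Z = 2 gives 13/5.
E[X + Z | Z = 2] = (13/5) / (2/5) = 13/2.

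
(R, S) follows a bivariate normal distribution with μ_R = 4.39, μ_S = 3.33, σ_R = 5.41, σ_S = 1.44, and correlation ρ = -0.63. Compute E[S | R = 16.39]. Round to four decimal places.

1.3177

For a bivariate normal, E[S | R=x] = μ_S + ρ·(σ_S/σ_R)·(x − μ_R).
E[S | R=16.39] = 3.33 + (-0.63)·(1.44/5.41)·(16.39 − (4.39)) = 3.33 + (-0.16769)·(12) = 1.3177.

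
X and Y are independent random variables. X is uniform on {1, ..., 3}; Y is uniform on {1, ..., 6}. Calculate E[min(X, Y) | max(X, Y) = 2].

Outcomes with max(X, Y) = 2: (1,2), (2,1), (2,2), each with probability 1/18.
E[min(X, Y) | max(X, Y) = 2] = (1 + 1 + 2) / 3 = 4/3.

4/3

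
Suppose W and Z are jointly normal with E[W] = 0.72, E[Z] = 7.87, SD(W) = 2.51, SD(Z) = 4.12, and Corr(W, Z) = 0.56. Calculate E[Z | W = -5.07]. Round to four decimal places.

2.5478

For a bivariate normal, E[Z | W=x] = μ_Z + ρ·(σ_Z/σ_W)·(x − μ_W).
E[Z | W=-5.07] = 7.87 + (0.56)·(4.12/2.51)·(-5.07 − (0.72)) = 7.87 + (0.9192)·(-5.79) = 2.5478.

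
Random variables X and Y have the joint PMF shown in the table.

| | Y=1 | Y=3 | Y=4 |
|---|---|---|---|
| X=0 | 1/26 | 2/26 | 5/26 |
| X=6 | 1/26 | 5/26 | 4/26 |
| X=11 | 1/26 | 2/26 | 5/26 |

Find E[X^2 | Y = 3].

P(Y = 3) = 9/26.
Σ X^2·P over the event = 0·(2/26) + 36·(5/26) + 121·(2/26) = 211/13.
E[X^2 | Y = 3] = (211/13) / (9/26) = 422/9.

422/9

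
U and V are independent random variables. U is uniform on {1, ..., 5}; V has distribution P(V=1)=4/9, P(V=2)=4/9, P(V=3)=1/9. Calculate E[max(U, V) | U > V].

P(U > V) = 2/3.
Summing max(U,V)·P(x,y) over outcomes with U > V gives 113/45.
E[max(U, V) | U > V] = (113/45) / (2/3) = 113/30.

113/30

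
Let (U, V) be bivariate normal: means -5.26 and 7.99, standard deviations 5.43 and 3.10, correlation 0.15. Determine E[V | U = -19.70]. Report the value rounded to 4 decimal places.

6.7534

For a bivariate normal, E[V | U=x] = μ_V + ρ·(σ_V/σ_U)·(x − μ_U).
E[V | U=-19.70] = 7.99 + (0.15)·(3.10/5.43)·(-19.70 − (-5.26)) = 7.99 + (0.085635)·(-14.44) = 6.7534.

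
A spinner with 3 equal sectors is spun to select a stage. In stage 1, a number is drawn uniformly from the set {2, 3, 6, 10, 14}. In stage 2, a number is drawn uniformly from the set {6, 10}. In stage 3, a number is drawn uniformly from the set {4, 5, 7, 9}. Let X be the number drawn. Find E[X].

85/12

E[X | stage 1] = (2+3+6+10+14)/5 = 7.
E[X | stage 2] = (6+10)/2 = 8.
E[X | stage 3] = (4+5+7+9)/4 = 25/4.
By the law of total expectation,
E[X] = (1/3)·(7) + (1/3)·(8) + (1/3)·(25/4) = 85/12.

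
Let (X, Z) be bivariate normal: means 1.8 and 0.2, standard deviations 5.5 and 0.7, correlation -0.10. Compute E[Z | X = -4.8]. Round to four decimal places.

For a bivariate normal, E[Z | X=x] = μ_Z + ρ·(σ_Z/σ_X)·(x − μ_X).
E[Z | X=-4.8] = 0.2 + (-0.10)·(0.7/5.5)·(-4.8 − (1.8)) = 0.2 + (-0.012727)·(-6.6) = 0.2840.

0.2840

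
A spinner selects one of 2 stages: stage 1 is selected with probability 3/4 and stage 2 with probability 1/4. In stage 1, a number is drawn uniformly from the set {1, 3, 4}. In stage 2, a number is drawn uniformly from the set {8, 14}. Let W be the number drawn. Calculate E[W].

E[W | stage 1] = (1+3+4)/3 = 8/3.
E[W | stage 2] = (8+14)/2 = 11.
By the law of total expectation,
E[W] = (3/4)·(8/3) + (1/4)·(11) = 19/4.

19/4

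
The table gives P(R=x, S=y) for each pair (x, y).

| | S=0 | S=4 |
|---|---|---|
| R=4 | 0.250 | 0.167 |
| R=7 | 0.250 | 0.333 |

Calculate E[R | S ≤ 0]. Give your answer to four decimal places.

5.5000

P(S ≤ 0) = 0.500.
Σ R·P over the event = 4·(0.250) + 7·(0.250) = 2.750.
E[R | S ≤ 0] = (2.750) / (0.500) = 5.5000.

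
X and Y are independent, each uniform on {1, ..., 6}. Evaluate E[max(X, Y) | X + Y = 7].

5

Outcomes with X + Y = 7: (1,6), (2,5), (3,4), (4,3), (5,2), (6,1), each with probability 1/36.
E[max(X, Y) | X + Y = 7] = (6 + 5 + 4 + 4 + 5 + 6) / 6 = 5.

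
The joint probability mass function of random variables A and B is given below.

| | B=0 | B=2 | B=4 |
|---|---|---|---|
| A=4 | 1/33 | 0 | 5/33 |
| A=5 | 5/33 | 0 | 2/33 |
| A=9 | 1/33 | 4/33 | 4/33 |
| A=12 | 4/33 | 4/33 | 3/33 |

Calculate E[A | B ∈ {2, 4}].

93/11

P(B ∈ {2, 4}) = 2/3.
Σ A·P over the event = 4·(5/33) + 5·(2/33) + 9·(4/33) + 9·(4/33) + 12·(4/33) + 12·(3/33) = 62/11.
E[A | B ∈ {2, 4}] = (62/11) / (2/3) = 93/11.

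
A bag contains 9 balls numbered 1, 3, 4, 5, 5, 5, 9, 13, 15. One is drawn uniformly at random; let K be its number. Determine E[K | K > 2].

P(K > 2) = 8/9.
Σ over the event: 3·1/9 + 4·1/9 + 5·1/3 + 9·1/9 + 13·1/9 + 15·1/9 = 59/9.
E[K | K > 2] = (59/9) / (8/9) = 59/8.

59/8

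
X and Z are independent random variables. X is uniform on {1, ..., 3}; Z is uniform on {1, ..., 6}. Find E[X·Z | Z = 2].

Outcomes with Z = 2: (1,2), (2,2), (3,2), each with probability 1/18.
E[X·Z | Z = 2] = (2 + 4 + 6) / 3 = 4.

4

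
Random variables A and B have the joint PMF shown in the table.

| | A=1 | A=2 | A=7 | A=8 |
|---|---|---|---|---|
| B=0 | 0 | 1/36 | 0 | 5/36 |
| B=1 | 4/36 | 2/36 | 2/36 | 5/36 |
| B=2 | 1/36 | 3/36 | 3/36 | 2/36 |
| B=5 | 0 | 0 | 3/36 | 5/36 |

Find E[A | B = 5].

P(B = 5) = 2/9.
Σ A·P over the event = 7·(3/36) + 8·(5/36) = 61/36.
E[A | B = 5] = (61/36) / (2/9) = 61/8.

61/8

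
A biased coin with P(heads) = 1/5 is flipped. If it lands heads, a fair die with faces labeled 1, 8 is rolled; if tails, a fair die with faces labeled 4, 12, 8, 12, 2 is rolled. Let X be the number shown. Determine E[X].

349/50

E[X | heads] = (1+8)/2 = 9/2.
E[X | tails] = (4+12+8+12+2)/5 = 38/5.
E[X] = (1/5)·(9/2) + (4/5)·(38/5) = 349/50.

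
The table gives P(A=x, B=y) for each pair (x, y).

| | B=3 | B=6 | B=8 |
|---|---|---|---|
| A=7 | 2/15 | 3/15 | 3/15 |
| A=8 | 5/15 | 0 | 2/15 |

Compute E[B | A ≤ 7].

6

P(A ≤ 7) = 8/15.
Σ B·P over the event = 3·(2/15) + 6·(3/15) + 8·(3/15) = 16/5.
E[B | A ≤ 7] = (16/5) / (8/15) = 6.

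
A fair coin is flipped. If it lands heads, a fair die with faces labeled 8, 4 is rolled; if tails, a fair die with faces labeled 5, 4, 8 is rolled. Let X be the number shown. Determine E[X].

E[X | heads] = (8+4)/2 = 6.
E[X | tails] = (5+4+8)/3 = 17/3.
E[X] = (1/2)·(6) + (1/2)·(17/3) = 35/6.

35/6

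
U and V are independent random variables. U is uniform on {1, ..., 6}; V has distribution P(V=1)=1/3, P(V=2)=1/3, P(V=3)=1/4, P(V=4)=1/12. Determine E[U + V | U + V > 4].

326/49

P(U + V > 4) = 49/72.
Summing (U+V)·P(x,y) over outcomes with U + V > 4 gives 163/36.
E[U + V | U + V > 4] = (163/36) / (49/72) = 326/49.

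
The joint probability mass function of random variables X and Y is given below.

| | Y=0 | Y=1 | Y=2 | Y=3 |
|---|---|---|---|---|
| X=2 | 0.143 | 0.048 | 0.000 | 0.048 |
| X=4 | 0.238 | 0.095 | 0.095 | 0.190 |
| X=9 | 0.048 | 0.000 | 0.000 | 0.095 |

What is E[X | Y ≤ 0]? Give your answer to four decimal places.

P(Y ≤ 0) = 0.429.
Summing X·P(X=x,Y=y) over the conditioning event gives 1.670.
E[X | Y ≤ 0] = (1.670) / (0.429) = 3.8928.

3.8928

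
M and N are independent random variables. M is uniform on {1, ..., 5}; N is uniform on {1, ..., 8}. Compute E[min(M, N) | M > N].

Outcomes with M > N: (2,1), (3,1), (3,2), (4,1), (4,2), (4,3), (5,1), (5,2), (5,3), (5,4), each with probability 1/40.
E[min(M, N) | M > N] = (1 + 1 + 2 + 1 + 2 + 3 + 1 + 2 + 3 + 4) / 10 = 2.

2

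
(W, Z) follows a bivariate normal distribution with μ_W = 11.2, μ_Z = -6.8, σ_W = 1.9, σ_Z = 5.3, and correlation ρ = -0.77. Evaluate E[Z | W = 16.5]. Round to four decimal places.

-18.1838

For a bivariate normal, E[Z | W=x] = μ_Z + ρ·(σ_Z/σ_W)·(x − μ_W).
E[Z | W=16.5] = -6.8 + (-0.77)·(5.3/1.9)·(16.5 − (11.2)) = -6.8 + (-2.14789)·(5.3) = -18.1838.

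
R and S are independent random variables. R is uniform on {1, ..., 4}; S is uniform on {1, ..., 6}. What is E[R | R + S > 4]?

25/9

P(R + S > 4) = 3/4.
Summing R·P(x,y) over outcomes with R + S > 4 gives 25/12.
E[R | R + S > 4] = (25/12) / (3/4) = 25/9.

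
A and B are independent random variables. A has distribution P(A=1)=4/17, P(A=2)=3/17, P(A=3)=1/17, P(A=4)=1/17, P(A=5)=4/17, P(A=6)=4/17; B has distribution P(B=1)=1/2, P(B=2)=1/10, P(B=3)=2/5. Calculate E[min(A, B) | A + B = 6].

34/25

P(A + B = 6) = 5/34.
Summing min(A,B)·P(x,y) over outcomes with A + B = 6 gives 1/5.
E[min(A, B) | A + B = 6] = (1/5) / (5/34) = 34/25.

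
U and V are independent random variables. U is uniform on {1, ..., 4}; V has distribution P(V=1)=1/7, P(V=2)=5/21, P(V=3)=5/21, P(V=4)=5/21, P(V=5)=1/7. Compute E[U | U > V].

P(U > V) = 2/7.
Summing U·P(x,y) over outcomes with U > V gives 41/42.
E[U | U > V] = (41/42) / (2/7) = 41/12.

41/12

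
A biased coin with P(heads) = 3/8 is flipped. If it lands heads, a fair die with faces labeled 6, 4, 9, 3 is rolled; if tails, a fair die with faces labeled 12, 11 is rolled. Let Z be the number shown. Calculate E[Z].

E[Z | heads] = (6+4+9+3)/4 = 11/2.
E[Z | tails] = (12+11)/2 = 23/2.
By the law of total expectation,
E[Z] = (3/8)·(11/2) + (5/8)·(23/2) = 37/4.

37/4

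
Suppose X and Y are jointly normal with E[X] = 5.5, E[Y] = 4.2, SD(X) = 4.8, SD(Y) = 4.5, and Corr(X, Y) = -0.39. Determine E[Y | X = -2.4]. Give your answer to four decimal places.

7.0884

For a bivariate normal, E[Y | X=x] = μ_Y + ρ·(σ_Y/σ_X)·(x − μ_X).
E[Y | X=-2.4] = 4.2 + (-0.39)·(4.5/4.8)·(-2.4 − (5.5)) = 4.2 + (-0.36562)·(-7.9) = 7.0884.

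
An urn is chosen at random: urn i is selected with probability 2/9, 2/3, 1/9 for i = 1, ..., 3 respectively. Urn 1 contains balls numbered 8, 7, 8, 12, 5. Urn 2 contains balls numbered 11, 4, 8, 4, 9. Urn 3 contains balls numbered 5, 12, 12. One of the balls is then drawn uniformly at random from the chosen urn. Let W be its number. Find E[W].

E[W | urn 1] = (8+7+8+12+5)/5 = 8.
E[W | urn 2] = (11+4+8+4+9)/5 = 36/5.
E[W | urn 3] = (5+12+12)/3 = 29/3.
E[W] = (2/9)·(8) + (2/3)·(36/5) + (1/9)·(29/3) = 1033/135.

1033/135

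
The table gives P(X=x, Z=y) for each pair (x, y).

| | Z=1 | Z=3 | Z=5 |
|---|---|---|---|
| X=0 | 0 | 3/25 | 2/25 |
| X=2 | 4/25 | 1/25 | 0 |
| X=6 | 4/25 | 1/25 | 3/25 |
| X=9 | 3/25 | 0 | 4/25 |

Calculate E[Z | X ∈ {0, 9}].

7/2

P(X ∈ {0, 9}) = 12/25.
Summing Z·P(X=x,Z=y) over the conditioning event gives 42/25.
E[Z | X ∈ {0, 9}] = (42/25) / (12/25) = 7/2.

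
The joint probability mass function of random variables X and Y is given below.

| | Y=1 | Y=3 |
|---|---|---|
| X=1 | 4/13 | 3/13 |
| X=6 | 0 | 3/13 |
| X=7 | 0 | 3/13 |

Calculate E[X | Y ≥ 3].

14/3

P(Y ≥ 3) = 9/13.
Σ X·P over the event = 1·(3/13) + 6·(3/13) + 7·(3/13) = 42/13.
E[X | Y ≥ 3] = (42/13) / (9/13) = 14/3.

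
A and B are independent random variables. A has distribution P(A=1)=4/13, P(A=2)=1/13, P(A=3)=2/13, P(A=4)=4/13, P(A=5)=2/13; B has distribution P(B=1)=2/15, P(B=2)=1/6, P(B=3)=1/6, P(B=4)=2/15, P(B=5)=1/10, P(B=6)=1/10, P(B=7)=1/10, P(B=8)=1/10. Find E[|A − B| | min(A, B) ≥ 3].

37/21

P(min(A, B) ≥ 3) = 28/65.
Summing |A−B|·P(x,y) over outcomes with min(A, B) ≥ 3 gives 148/195.
E[|A − B| | min(A, B) ≥ 3] = (148/195) / (28/65) = 37/21.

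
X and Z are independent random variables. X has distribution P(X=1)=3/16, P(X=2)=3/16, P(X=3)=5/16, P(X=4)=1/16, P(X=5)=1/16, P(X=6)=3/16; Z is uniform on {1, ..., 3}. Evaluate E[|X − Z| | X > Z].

P(X > Z) = 7/12.
Summing |X−Z|·P(x,y) over outcomes with X > Z gives 23/16.
E[|X − Z| | X > Z] = (23/16) / (7/12) = 69/28.

69/28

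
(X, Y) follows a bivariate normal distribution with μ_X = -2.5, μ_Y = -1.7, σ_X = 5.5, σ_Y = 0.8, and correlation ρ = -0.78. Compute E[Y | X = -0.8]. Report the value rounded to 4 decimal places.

For a bivariate normal, E[Y | X=x] = μ_Y + ρ·(σ_Y/σ_X)·(x − μ_X).
E[Y | X=-0.8] = -1.7 + (-0.78)·(0.8/5.5)·(-0.8 − (-2.5)) = -1.7 + (-0.11345)·(1.7) = -1.8929.

-1.8929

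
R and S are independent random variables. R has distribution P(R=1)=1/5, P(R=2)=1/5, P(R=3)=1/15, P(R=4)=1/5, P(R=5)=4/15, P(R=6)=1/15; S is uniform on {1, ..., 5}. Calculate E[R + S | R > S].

P(R > S) = 7/15.
Summing (R+S)·P(x,y) over outcomes with R > S gives 79/25.
E[R + S | R > S] = (79/25) / (7/15) = 237/35.

237/35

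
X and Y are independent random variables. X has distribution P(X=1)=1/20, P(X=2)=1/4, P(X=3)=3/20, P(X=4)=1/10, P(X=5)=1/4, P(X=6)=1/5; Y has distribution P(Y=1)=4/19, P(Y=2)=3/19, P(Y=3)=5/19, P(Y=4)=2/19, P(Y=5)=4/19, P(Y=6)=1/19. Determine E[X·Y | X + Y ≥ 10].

P(X + Y ≥ 10) = 11/76.
Summing XY·P(x,y) over outcomes with X + Y ≥ 10 gives 757/190.
E[X·Y | X + Y ≥ 10] = (757/190) / (11/76) = 1514/55.

1514/55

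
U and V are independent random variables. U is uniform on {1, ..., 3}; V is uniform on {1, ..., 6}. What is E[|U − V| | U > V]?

Outcomes with U > V: (2,1), (3,1), (3,2), each with probability 1/18.
E[|U − V| | U > V] = (1 + 2 + 1) / 3 = 4/3.

4/3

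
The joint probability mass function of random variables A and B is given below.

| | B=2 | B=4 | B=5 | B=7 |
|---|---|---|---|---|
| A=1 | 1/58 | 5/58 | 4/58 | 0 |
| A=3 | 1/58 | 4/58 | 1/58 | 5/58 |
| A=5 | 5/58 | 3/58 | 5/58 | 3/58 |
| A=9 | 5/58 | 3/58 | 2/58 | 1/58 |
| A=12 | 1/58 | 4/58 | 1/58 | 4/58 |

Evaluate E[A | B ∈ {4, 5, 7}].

256/45

P(B ∈ {4, 5, 7}) = 45/58.
Summing A·P(A=x,B=y) over the conditioning event gives 128/29.
E[A | B ∈ {4, 5, 7}] = (128/29) / (45/58) = 256/45.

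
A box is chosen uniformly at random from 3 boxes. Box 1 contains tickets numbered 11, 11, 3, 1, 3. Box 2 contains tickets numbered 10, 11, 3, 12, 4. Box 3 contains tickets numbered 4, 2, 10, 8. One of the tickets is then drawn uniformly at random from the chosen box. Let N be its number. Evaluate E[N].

33/5

E[N | box 1] = (11+11+3+1+3)/5 = 29/5.
E[N | box 2] = (10+11+3+12+4)/5 = 8.
E[N | box 3] = (4+2+10+8)/4 = 6.
By the law of total expectation,
E[N] = (1/3)·(29/5) + (1/3)·(8) + (1/3)·(6) = 33/5.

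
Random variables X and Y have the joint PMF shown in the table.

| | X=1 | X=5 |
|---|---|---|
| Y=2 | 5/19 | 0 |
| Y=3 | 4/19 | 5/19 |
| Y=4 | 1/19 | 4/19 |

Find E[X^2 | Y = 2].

1

P(Y = 2) = 5/19.
Summing X^2·P(X=x,Y=y) over the conditioning event gives 5/19.
E[X^2 | Y = 2] = (5/19) / (5/19) = 1.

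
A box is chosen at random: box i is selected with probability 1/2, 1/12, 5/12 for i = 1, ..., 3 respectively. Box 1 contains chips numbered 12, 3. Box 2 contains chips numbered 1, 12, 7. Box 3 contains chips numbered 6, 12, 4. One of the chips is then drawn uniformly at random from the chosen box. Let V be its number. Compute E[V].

265/36

E[V | box 1] = (12+3)/2 = 15/2.
E[V | box 2] = (1+12+7)/3 = 20/3.
E[V | box 3] = (6+12+4)/3 = 22/3.
By the law of total expectation,
E[V] = (1/2)·(15/2) + (1/12)·(20/3) + (5/12)·(22/3) = 265/36.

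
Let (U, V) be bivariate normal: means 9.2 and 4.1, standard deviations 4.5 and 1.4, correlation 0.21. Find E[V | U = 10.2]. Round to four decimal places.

E[V | U=x] = μ_V + ρ(σ_V/σ_U)(x − μ_U) for jointly normal variables.
E[V | U=10.2] = 4.1 + (0.21)·(1.4/4.5)·(10.2 − (9.2)) = 4.1 + (0.065333)·(1) = 4.1653.

4.1653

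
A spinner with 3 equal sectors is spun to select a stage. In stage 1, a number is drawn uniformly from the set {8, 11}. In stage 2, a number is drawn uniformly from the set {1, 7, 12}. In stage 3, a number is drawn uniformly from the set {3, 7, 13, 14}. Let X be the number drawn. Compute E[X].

E[X | stage 1] = (8+11)/2 = 19/2.
E[X | stage 2] = (1+7+12)/3 = 20/3.
E[X | stage 3] = (3+7+13+14)/4 = 37/4.
By the law of total expectation,
E[X] = (1/3)·(19/2) + (1/3)·(20/3) + (1/3)·(37/4) = 305/36.

305/36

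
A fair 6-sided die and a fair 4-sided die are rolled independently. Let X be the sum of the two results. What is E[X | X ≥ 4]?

136/21

P(X ≥ 4) = 7/8.
Σ over the event: 4·1/8 + 5·1/6 + 6·1/6 + 7·1/6 + 8·1/8 + 9·1/12 + 10·1/24 = 17/3.
E[X | X ≥ 4] = (17/3) / (7/8) = 136/21.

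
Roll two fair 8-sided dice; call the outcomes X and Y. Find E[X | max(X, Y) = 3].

12/5

Outcomes with max(X, Y) = 3: (1,3), (2,3), (3,1), (3,2), (3,3), each with probability 1/64.
E[X | max(X, Y) = 3] = (1 + 2 + 3 + 3 + 3) / 5 = 12/5.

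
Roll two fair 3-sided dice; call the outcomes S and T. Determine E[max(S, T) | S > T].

8/3

Outcomes with S > T: (2,1), (3,1), (3,2), each with probability 1/9.
E[max(S, T) | S > T] = (2 + 3 + 3) / 3 = 8/3.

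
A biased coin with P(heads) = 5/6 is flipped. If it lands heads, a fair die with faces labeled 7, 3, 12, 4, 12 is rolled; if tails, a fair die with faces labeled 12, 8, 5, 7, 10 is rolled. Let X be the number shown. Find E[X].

E[X | heads] = (7+3+12+4+12)/5 = 38/5.
E[X | tails] = (12+8+5+7+10)/5 = 42/5.
E[X] = (5/6)·(38/5) + (1/6)·(42/5) = 116/15.

116/15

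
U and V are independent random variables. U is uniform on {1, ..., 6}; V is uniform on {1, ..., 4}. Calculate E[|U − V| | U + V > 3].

2

P(U + V > 3) = 7/8.
Summing |U−V|·P(x,y) over outcomes with U + V > 3 gives 7/4.
E[|U − V| | U + V > 3] = (7/4) / (7/8) = 2.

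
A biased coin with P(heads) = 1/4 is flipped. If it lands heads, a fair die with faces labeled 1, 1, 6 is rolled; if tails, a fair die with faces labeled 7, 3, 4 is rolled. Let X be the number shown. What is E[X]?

25/6

E[X | heads] = (1+1+6)/3 = 8/3.
E[X | tails] = (7+3+4)/3 = 14/3.
E[X] = (1/4)·(8/3) + (3/4)·(14/3) = 25/6.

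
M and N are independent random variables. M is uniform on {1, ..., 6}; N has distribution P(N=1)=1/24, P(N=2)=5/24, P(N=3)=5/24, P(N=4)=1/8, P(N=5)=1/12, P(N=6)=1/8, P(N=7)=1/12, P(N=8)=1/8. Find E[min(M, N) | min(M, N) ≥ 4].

184/39

P(min(M, N) ≥ 4) = 13/48.
Summing min(M,N)·P(x,y) over outcomes with min(M, N) ≥ 4 gives 23/18.
E[min(M, N) | min(M, N) ≥ 4] = (23/18) / (13/48) = 184/39.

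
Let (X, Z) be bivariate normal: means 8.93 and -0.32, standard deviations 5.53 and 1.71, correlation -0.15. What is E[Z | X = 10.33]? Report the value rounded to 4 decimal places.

E[Z | X=x] = μ_Z + ρ(σ_Z/σ_X)(x − μ_X) for jointly normal variables.
E[Z | X=10.33] = -0.32 + (-0.15)·(1.71/5.53)·(10.33 − (8.93)) = -0.32 + (-0.046383)·(1.4) = -0.3849.

-0.3849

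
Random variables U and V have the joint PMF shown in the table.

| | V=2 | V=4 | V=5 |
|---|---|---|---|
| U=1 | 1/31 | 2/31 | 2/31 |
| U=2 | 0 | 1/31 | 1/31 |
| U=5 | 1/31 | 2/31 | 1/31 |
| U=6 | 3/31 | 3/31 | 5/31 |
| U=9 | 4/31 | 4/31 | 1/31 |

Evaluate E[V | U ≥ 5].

29/8

P(U ≥ 5) = 24/31.
Summing V·P(U=x,V=y) over the conditioning event gives 87/31.
E[V | U ≥ 5] = (87/31) / (24/31) = 29/8.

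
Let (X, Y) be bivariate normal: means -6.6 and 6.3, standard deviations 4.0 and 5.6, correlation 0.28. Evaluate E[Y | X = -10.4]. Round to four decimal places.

For a bivariate normal, E[Y | X=x] = μ_Y + ρ·(σ_Y/σ_X)·(x − μ_X).
E[Y | X=-10.4] = 6.3 + (0.28)·(5.6/4.0)·(-10.4 − (-6.6)) = 6.3 + (0.392)·(-3.8) = 4.8104.

4.8104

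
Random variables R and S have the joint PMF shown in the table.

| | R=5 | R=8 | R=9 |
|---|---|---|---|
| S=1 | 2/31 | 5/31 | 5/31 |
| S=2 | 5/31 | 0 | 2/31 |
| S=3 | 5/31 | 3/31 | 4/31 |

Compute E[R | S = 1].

95/12

P(S = 1) = 12/31.
Σ R·P over the event = 5·(2/31) + 8·(5/31) + 9·(5/31) = 95/31.
E[R | S = 1] = (95/31) / (12/31) = 95/12.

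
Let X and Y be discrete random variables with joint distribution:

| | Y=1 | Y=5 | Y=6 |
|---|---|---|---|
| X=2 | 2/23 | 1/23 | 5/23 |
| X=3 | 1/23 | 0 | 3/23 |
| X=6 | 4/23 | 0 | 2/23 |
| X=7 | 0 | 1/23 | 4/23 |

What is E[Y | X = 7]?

P(X = 7) = 5/23.
Σ Y·P over the event = 5·(1/23) + 6·(4/23) = 29/23.
E[Y | X = 7] = (29/23) / (5/23) = 29/5.

29/5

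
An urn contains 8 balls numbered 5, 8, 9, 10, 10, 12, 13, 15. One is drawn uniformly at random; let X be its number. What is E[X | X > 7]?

11

P(X > 7) = 7/8.
Σ over the event: 8·1/8 + 9·1/8 + 10·1/4 + 12·1/8 + 13·1/8 + 15·1/8 = 77/8.
E[X | X > 7] = (77/8) / (7/8) = 11.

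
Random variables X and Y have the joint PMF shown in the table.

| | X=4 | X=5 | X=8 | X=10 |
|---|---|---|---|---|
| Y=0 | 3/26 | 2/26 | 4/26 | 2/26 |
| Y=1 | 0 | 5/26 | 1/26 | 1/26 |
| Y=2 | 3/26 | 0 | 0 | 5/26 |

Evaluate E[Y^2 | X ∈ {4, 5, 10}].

P(X ∈ {4, 5, 10}) = 21/26.
Summing Y^2·P(X=x,Y=y) over the conditioning event gives 19/13.
E[Y^2 | X ∈ {4, 5, 10}] = (19/13) / (21/26) = 38/21.

38/21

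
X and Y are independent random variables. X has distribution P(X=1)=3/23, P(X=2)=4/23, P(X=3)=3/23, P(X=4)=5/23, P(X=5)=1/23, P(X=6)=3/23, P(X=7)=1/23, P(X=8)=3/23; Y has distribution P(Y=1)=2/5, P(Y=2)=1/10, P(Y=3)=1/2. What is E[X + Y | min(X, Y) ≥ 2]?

443/60

P(min(X, Y) ≥ 2) = 12/23.
Summing (X+Y)·P(x,y) over outcomes with min(X, Y) ≥ 2 gives 443/115.
E[X + Y | min(X, Y) ≥ 2] = (443/115) / (12/23) = 443/60.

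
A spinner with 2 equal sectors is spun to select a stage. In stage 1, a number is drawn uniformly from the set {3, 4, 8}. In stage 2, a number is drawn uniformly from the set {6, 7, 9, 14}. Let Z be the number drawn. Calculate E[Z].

7

E[Z | stage 1] = (3+4+8)/3 = 5.
E[Z | stage 2] = (6+7+9+14)/4 = 9.
E[Z] = (1/2)·(5) + (1/2)·(9) = 7.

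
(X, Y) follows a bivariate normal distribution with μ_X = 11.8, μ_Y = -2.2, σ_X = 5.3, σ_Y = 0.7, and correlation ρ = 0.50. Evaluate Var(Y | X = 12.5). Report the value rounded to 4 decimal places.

0.3675

Var(Y | X=x) = (1 − ρ²)·σ_Y².
Var(Y | X=12.5) = (0.7)²·(1 − (0.50)²) = 0.49·0.75 = 0.3675.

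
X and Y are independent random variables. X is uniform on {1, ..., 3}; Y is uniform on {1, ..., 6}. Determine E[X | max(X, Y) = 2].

5/3

Outcomes with max(X, Y) = 2: (1,2), (2,1), (2,2), each with probability 1/18.
E[X | max(X, Y) = 2] = (1 + 2 + 2) / 3 = 5/3.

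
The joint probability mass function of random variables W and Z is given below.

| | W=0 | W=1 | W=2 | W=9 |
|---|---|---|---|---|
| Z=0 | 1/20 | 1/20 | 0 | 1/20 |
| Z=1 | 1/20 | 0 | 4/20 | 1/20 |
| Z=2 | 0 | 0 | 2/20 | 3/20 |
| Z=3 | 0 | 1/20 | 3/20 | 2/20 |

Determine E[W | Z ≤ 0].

P(Z ≤ 0) = 3/20.
Σ W·P over the event = 0·(1/20) + 1·(1/20) + 9·(1/20) = 1/2.
E[W | Z ≤ 0] = (1/2) / (3/20) = 10/3.

10/3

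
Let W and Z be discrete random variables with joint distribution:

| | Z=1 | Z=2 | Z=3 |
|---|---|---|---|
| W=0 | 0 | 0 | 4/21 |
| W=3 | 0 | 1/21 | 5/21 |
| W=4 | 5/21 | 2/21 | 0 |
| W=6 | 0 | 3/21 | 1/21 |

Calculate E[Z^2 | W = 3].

49/6

P(W = 3) = 2/7.
Σ Z^2·P over the event = 4·(1/21) + 9·(5/21) = 7/3.
E[Z^2 | W = 3] = (7/3) / (2/7) = 49/6.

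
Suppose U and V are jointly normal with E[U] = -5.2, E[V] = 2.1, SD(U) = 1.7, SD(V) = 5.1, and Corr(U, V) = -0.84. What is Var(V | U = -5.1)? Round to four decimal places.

For a bivariate normal, Var(V | U=x) = σ_V²(1 − ρ²).
Var(V | U=-5.1) = (5.1)²·(1 − (-0.84)²) = 26.01·0.2944 = 7.6573.

7.6573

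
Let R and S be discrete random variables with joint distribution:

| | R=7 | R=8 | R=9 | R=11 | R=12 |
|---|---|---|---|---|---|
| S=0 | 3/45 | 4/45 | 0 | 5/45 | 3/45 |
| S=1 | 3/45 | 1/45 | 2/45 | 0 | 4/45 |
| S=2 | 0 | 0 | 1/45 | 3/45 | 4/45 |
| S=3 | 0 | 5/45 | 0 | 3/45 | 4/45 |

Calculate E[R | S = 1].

P(S = 1) = 2/9.
Σ R·P over the event = 7·(3/45) + 8·(1/45) + 9·(2/45) + 12·(4/45) = 19/9.
E[R | S = 1] = (19/9) / (2/9) = 19/2.

19/2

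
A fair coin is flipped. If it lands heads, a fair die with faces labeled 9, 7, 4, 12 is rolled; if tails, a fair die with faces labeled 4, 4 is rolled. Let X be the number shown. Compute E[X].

6

E[X | heads] = (9+7+4+12)/4 = 8.
E[X | tails] = (4+4)/2 = 4.
E[X] = (1/2)·(8) + (1/2)·(4) = 6.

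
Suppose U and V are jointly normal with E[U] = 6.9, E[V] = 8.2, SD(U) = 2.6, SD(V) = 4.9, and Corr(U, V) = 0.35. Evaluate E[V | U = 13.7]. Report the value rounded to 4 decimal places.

12.6854

For a bivariate normal, E[V | U=x] = μ_V + ρ·(σ_V/σ_U)·(x − μ_U).
E[V | U=13.7] = 8.2 + (0.35)·(4.9/2.6)·(13.7 − (6.9)) = 8.2 + (0.65962)·(6.8) = 12.6854.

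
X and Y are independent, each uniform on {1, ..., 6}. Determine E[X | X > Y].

14/3

P(X > Y) = 5/12.
Summing X·P(x,y) over outcomes with X > Y gives 35/18.
E[X | X > Y] = (35/18) / (5/12) = 14/3.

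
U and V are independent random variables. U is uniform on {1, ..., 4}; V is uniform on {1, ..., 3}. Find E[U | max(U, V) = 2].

P(max(U, V) = 2) = 1/4.
Summing U·P(x,y) over outcomes with max(U, V) = 2 gives 5/12.
E[U | max(U, V) = 2] = (5/12) / (1/4) = 5/3.

5/3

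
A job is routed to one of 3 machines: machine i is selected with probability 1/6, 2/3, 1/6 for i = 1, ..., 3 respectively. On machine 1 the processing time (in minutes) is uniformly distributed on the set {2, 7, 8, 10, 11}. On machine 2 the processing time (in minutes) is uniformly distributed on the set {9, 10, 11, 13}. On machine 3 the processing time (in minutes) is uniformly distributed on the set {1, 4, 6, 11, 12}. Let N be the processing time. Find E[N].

E[N | machine 1] = (2+7+8+10+11)/5 = 38/5.
E[N | machine 2] = (9+10+11+13)/4 = 43/4.
E[N | machine 3] = (1+4+6+11+12)/5 = 34/5.
By the law of total expectation,
E[N] = (1/6)·(38/5) + (2/3)·(43/4) + (1/6)·(34/5) = 287/30.

287/30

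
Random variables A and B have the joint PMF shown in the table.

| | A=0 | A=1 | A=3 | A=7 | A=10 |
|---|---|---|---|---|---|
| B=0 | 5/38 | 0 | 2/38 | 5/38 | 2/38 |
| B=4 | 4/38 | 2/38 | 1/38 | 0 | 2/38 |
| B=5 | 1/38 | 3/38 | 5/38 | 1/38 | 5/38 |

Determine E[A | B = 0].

P(B = 0) = 7/19.
Σ A·P over the event = 0·(5/38) + 3·(2/38) + 7·(5/38) + 10·(2/38) = 61/38.
E[A | B = 0] = (61/38) / (7/19) = 61/14.

61/14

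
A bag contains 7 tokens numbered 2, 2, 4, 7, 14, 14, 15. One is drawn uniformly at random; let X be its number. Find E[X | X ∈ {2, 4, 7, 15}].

P(X ∈ {2, 4, 7, 15}) = 5/7.
Σ over the event: 2·2/7 + 4·1/7 + 7·1/7 + 15·1/7 = 30/7.
E[X | X ∈ {2, 4, 7, 15}] = (30/7) / (5/7) = 6.

6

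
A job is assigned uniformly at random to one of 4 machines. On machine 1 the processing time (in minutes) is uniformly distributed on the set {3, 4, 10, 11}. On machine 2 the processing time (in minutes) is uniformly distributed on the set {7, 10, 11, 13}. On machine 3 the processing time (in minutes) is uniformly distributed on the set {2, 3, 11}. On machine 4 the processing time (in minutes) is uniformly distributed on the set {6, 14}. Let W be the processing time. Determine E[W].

E[W | machine 1] = (3+4+10+11)/4 = 7.
E[W | machine 2] = (7+10+11+13)/4 = 41/4.
E[W | machine 3] = (2+3+11)/3 = 16/3.
E[W | machine 4] = (6+14)/2 = 10.
E[W] = (1/4)·(7) + (1/4)·(41/4) + (1/4)·(16/3) + (1/4)·(10) = 391/48.

391/48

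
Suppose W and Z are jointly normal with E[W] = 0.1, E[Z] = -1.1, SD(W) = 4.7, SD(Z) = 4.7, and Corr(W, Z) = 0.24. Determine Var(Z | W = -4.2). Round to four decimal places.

Var(Z | W=x) = (1 − ρ²)·σ_Z².
Var(Z | W=-4.2) = (4.7)²·(1 − (0.24)²) = 22.09·0.9424 = 20.8176.

20.8176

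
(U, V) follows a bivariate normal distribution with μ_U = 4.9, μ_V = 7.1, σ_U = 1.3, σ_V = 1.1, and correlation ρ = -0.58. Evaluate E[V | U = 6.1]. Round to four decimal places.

E[V | U=x] = μ_V + ρ(σ_V/σ_U)(x − μ_U) for jointly normal variables.
E[V | U=6.1] = 7.1 + (-0.58)·(1.1/1.3)·(6.1 − (4.9)) = 7.1 + (-0.49077)·(1.2) = 6.5111.

6.5111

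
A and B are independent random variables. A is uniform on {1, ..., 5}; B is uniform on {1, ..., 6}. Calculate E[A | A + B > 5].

7/2

P(A + B > 5) = 2/3.
Summing A·P(x,y) over outcomes with A + B > 5 gives 7/3.
E[A | A + B > 5] = (7/3) / (2/3) = 7/2.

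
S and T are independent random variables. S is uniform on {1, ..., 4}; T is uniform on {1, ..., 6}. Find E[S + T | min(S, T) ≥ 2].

7

P(min(S, T) ≥ 2) = 5/8.
Summing (S+T)·P(x,y) over outcomes with min(S, T) ≥ 2 gives 35/8.
E[S + T | min(S, T) ≥ 2] = (35/8) / (5/8) = 7.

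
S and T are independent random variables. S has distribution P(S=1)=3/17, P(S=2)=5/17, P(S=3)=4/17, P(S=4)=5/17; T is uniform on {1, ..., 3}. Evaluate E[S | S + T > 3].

P(S + T > 3) = 40/51.
Summing S·P(x,y) over outcomes with S + T > 3 gives 7/3.
E[S | S + T > 3] = (7/3) / (40/51) = 119/40.

119/40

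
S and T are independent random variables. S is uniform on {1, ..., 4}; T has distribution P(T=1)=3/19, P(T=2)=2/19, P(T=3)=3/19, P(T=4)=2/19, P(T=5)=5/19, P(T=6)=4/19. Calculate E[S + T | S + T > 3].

461/68

P(S + T > 3) = 17/19.
Summing (S+T)·P(x,y) over outcomes with S + T > 3 gives 461/76.
E[S + T | S + T > 3] = (461/76) / (17/19) = 461/68.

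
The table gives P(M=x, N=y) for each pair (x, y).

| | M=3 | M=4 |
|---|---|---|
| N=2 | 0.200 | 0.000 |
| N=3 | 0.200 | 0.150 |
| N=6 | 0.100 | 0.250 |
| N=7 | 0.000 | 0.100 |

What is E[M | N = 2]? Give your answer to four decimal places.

P(N = 2) = 0.200.
Σ M·P over the event = 3·(0.200) = 0.600.
E[M | N = 2] = (0.600) / (0.200) = 3.0000.

3.0000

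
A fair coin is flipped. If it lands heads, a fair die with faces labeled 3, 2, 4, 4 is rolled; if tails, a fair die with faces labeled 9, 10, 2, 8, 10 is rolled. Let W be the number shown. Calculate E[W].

221/40

E[W | heads] = (3+2+4+4)/4 = 13/4.
E[W | tails] = (9+10+2+8+10)/5 = 39/5.
By the law of total expectation,
E[W] = (1/2)·(13/4) + (1/2)·(39/5) = 221/40.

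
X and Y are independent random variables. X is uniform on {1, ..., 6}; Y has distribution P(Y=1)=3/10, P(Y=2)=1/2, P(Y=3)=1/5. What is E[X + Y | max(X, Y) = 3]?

P(max(X, Y) = 3) = 7/30.
Summing (X+Y)·P(x,y) over outcomes with max(X, Y) = 3 gives 67/60.
E[X + Y | max(X, Y) = 3] = (67/60) / (7/30) = 67/14.

67/14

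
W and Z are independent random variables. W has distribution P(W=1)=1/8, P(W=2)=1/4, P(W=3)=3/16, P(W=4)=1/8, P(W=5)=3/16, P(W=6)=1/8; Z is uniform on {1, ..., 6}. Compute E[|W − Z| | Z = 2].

13/8

P(Z = 2) = 1/6.
Summing |W−Z|·P(x,y) over outcomes with Z = 2 gives 13/48.
E[|W − Z| | Z = 2] = (13/48) / (1/6) = 13/8.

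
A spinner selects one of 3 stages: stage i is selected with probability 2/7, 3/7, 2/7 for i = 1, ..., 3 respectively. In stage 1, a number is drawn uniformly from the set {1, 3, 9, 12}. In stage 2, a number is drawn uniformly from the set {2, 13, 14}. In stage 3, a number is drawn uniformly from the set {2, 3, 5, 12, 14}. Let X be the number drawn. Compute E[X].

E[X | stage 1] = (1+3+9+12)/4 = 25/4.
E[X | stage 2] = (2+13+14)/3 = 29/3.
E[X | stage 3] = (2+3+5+12+14)/5 = 36/5.
By the law of total expectation,
E[X] = (2/7)·(25/4) + (3/7)·(29/3) + (2/7)·(36/5) = 559/70.

559/70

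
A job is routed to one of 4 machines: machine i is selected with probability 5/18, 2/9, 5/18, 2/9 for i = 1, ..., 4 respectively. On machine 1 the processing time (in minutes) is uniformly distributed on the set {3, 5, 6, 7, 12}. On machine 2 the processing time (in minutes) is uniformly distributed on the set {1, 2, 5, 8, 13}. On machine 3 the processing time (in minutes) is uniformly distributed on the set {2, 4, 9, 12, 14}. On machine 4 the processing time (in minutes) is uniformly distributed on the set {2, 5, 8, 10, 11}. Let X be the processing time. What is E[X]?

7

E[X | machine 1] = (3+5+6+7+12)/5 = 33/5.
E[X | machine 2] = (1+2+5+8+13)/5 = 29/5.
E[X | machine 3] = (2+4+9+12+14)/5 = 41/5.
E[X | machine 4] = (2+5+8+10+11)/5 = 36/5.
E[X] = (5/18)·(33/5) + (2/9)·(29/5) + (5/18)·(41/5) + (2/9)·(36/5) = 7.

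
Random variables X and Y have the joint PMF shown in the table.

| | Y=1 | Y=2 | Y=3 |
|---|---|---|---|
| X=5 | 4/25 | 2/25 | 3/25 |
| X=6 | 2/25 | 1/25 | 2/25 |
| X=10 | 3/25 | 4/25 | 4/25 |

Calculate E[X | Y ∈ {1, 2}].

P(Y ∈ {1, 2}) = 16/25.
Σ X·P over the event = 5·(4/25) + 5·(2/25) + 6·(2/25) + 6·(1/25) + 10·(3/25) + 10·(4/25) = 118/25.
E[X | Y ∈ {1, 2}] = (118/25) / (16/25) = 59/8.

59/8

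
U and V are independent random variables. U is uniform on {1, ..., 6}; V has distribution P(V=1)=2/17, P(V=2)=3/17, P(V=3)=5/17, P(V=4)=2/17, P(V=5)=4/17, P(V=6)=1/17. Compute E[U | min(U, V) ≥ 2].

P(min(U, V) ≥ 2) = 25/34.
Summing U·P(x,y) over outcomes with min(U, V) ≥ 2 gives 50/17.
E[U | min(U, V) ≥ 2] = (50/17) / (25/34) = 4.

4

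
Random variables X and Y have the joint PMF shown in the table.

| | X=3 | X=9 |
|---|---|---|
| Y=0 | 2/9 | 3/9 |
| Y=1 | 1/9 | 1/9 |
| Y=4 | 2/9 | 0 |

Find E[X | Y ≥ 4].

P(Y ≥ 4) = 2/9.
Σ X·P over the event = 3·(2/9) = 2/3.
E[X | Y ≥ 4] = (2/3) / (2/9) = 3.

3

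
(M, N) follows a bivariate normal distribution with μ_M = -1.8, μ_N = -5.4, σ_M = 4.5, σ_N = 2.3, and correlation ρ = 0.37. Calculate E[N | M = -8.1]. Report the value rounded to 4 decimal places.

-6.5914

E[N | M=x] = μ_N + ρ(σ_N/σ_M)(x − μ_M) for jointly normal variables.
E[N | M=-8.1] = -5.4 + (0.37)·(2.3/4.5)·(-8.1 − (-1.8)) = -5.4 + (0.18911)·(-6.3) = -6.5914.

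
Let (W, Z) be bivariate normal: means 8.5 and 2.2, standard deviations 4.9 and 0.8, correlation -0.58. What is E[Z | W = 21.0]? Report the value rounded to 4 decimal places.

1.0163

E[Z | W=x] = μ_Z + ρ(σ_Z/σ_W)(x − μ_W) for jointly normal variables.
E[Z | W=21.0] = 2.2 + (-0.58)·(0.8/4.9)·(21.0 − (8.5)) = 2.2 + (-0.094694)·(12.5) = 1.0163.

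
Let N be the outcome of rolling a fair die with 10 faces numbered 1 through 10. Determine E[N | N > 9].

10

Given N > 9, N is equally likely to be any of {10}.
E[N | N > 9] = (10) / 1 = 10.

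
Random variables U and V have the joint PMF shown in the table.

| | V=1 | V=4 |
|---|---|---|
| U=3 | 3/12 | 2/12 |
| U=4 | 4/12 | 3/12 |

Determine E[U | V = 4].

18/5

P(V = 4) = 5/12.
Σ U·P over the event = 3·(2/12) + 4·(3/12) = 3/2.
E[U | V = 4] = (3/2) / (5/12) = 18/5.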